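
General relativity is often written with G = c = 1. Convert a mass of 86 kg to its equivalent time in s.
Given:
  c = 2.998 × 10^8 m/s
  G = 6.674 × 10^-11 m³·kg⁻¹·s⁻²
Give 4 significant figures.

2.130 × 10^-34 s

Mass → time via G/c³.
86 kg × (G/c³) = 2.130 × 10^-34 s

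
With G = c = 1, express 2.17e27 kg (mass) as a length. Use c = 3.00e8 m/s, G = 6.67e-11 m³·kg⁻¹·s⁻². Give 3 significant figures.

1.61 m

In G = c = 1 units mass has dimensions of length; the conversion factor is G/c².
2.17e27 kg × (G/c²) = 1.61 m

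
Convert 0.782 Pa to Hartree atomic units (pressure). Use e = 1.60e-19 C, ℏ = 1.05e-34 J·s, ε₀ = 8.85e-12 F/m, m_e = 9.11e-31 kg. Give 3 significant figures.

2.60e-14

atomic unit of pressure: P_au = E_h/a₀³ = m_e⁴e¹⁰/((4πε₀)⁵ℏ⁸) = 3.01e13 Pa.
0.782 / 3.01e13 = 2.60e-14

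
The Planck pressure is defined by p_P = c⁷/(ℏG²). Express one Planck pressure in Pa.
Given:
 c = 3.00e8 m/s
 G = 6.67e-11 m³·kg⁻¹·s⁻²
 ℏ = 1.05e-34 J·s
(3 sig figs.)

p_P = c⁷/(ℏG²)
  = 2.19e59 / 4.67e-55
  = 4.68e113 Pa

4.68e113 Pa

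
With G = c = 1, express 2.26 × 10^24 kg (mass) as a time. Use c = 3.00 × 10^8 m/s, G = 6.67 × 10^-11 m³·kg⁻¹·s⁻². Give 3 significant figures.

5.58 × 10^-12 s

Mass → time via G/c³.
2.26 × 10^24 kg × (G/c³) = 5.58 × 10^-12 s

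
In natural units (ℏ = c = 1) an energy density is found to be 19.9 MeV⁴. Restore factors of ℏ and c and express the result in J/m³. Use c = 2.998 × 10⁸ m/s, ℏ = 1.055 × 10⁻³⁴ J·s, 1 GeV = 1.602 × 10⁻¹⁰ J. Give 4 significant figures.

[E]/[L]³ = [E]⁴/(ℏc)³; restore (ℏc)⁻³.
1 GeV⁴ → 1/(ℏc)³ × (1 GeV in J)⁴ = 2.082 × 10³⁷ J/m³.
Convert the energy scale: 19.9 MeV⁴ = 1.99 × 10⁻¹¹ GeV⁴.
Result: 1.99 × 10⁻¹¹ × 2.082 × 10³⁷ = 4.142 × 10²⁶ J/m³.

4.142 × 10²⁶ J/m³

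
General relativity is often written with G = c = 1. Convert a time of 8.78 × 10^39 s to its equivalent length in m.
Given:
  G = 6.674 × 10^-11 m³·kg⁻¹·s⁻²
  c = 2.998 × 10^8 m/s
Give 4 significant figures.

2.632 × 10^48 m

Time → length via c.
8.78 × 10^39 s × (c) = 2.632 × 10^48 m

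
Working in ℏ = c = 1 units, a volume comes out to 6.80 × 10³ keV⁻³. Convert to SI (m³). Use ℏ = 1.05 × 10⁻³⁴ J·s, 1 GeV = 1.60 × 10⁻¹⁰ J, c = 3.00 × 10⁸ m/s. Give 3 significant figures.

5.19 × 10⁻²⁶ m³

Volume is [L]³ = [E]⁻³·(ℏc)³.
1 GeV⁻³ → (ℏc)³ × (1 GeV in J)⁻³ = 7.63 × 10⁻⁴⁸ m³.
Convert the energy scale: 6.80 × 10³ keV⁻³ = 6.80 × 10²¹ GeV⁻³.
Result: 6.80 × 10²¹ × 7.63 × 10⁻⁴⁸ = 5.19 × 10⁻²⁶ m³.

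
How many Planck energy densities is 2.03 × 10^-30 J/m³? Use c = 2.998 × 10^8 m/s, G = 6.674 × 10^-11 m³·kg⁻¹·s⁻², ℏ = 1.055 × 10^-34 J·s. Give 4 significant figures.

Planck energy density: u_P = c⁷/(ℏG²) = 4.632 × 10^113 J/m³.
2.03 × 10^-30 / 4.632 × 10^113 = 4.382 × 10^-144

4.382 × 10^-144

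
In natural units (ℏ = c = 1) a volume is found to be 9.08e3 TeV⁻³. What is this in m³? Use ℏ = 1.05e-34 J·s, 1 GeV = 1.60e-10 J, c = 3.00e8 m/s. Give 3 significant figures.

6.93e-53 m³

Volume is [L]³ = [E]⁻³·(ℏc)³.
1 GeV⁻³ → (ℏc)³ × (1 GeV in J)⁻³ = 7.63e-48 m³.
Convert the energy scale: 9.08e3 TeV⁻³ = 9.08e-6 GeV⁻³.
Result: 9.08e-6 × 7.63e-48 = 6.93e-53 m³.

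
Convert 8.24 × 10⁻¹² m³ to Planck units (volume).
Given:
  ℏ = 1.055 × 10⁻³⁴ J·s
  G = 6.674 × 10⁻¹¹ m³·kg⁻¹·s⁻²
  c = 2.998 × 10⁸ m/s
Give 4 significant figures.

1.951 × 10⁹³

Planck volume: V_P = (ℏG/c³)^(3/2) = 4.224 × 10⁻¹⁰⁵ m³.
8.24 × 10⁻¹² / 4.224 × 10⁻¹⁰⁵ = 1.951 × 10⁹³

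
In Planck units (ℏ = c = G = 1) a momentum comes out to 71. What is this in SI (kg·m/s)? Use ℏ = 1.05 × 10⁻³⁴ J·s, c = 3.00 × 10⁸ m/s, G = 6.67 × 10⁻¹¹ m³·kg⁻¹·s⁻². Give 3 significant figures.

One Planck momentum: p_P = √(ℏc³/G) = 6.52 kg·m/s.
71 × 6.52 kg·m/s = 463 kg·m/s

463 kg·m/s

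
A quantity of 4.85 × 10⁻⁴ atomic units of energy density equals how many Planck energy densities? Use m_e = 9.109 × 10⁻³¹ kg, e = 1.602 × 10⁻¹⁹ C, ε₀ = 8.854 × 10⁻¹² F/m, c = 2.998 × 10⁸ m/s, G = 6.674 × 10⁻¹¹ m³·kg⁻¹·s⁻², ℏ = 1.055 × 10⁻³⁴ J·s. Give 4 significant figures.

atomic unit of energy density: u_au = E_h/a₀³ = m_e⁴e¹⁰/((4πε₀)⁵ℏ⁸) = 2.929 × 10¹³ J/m³
Planck energy density: u_P = c⁷/(ℏG²) = 4.632 × 10¹¹³ J/m³
4.85 × 10⁻⁴ × 2.929 × 10¹³ / 4.632 × 10¹¹³ = 3.067 × 10⁻¹⁰⁴

3.067 × 10⁻¹⁰⁴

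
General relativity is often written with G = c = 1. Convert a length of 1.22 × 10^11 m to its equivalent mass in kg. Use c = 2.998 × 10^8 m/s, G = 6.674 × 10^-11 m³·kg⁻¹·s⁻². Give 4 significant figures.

1.643 × 10^38 kg

Length → mass via c²/G.
1.22 × 10^11 m × (c²/G) = 1.643 × 10^38 kg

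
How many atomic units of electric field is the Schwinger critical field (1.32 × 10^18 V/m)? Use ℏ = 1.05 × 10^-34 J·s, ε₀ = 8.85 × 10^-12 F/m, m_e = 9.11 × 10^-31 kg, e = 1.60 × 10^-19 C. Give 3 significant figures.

2.54 × 10^6

atomic unit of electric field: E_au = E_h/(e a₀) = m_e²e⁵/((4πε₀)³ℏ⁴) = 5.20 × 10^11 V/m.
1.32 × 10^18 / 5.20 × 10^11 = 2.54 × 10^6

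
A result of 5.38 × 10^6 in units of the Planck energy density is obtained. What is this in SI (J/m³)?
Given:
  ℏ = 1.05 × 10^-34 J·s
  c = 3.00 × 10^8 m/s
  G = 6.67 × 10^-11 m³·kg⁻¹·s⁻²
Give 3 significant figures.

One Planck energy density: u_P = c⁷/(ℏG²) = 4.68 × 10^113 J/m³.
5.38 × 10^6 × 4.68 × 10^113 J/m³ = 2.52 × 10^120 J/m³

2.52 × 10^120 J/m³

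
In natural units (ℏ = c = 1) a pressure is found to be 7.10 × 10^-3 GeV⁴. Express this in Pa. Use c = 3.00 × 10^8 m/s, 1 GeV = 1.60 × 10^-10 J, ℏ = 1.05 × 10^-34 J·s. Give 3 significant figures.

1.49 × 10^35 Pa

Pressure is [E]/[L]³ = [E]⁴/(ℏc)³.
1 GeV⁴ → 1/(ℏc)³ × (1 GeV in J)⁴ = 2.10 × 10^37 Pa.
Result: 7.10 × 10^-3 × 2.10 × 10^37 = 1.49 × 10^35 Pa.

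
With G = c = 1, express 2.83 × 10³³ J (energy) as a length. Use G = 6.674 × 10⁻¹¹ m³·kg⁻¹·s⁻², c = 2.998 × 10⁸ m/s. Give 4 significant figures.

Energy → length via G/c⁴.
2.83 × 10³³ J × (G/c⁴) = 2.338 × 10⁻¹¹ m

2.338 × 10⁻¹¹ m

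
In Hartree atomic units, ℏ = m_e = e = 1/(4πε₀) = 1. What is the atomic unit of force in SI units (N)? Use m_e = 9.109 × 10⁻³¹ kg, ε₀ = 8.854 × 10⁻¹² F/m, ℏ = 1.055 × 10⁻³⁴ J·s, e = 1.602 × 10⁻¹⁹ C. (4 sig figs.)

8.220 × 10⁻⁸ N

Dimensional analysis gives F_au = E_h/a₀ = m_e²e⁶/((4πε₀)³ℏ⁴).
E_h = 4.354 × 10⁻¹⁸ J
a₀ = 5.297 × 10⁻¹¹ m
E_h/a₀ = 8.220 × 10⁻⁸ N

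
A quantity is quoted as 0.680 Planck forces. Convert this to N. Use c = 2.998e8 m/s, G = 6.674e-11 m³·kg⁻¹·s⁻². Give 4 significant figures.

8.231e43 N

One Planck force: F_P = c⁴/G = 1.210e44 N.
0.680 × 1.210e44 N = 8.231e43 N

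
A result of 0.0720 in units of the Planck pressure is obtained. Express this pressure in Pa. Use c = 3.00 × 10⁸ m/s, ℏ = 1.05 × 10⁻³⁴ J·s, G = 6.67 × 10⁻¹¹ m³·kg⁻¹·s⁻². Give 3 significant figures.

One Planck pressure: p_P = c⁷/(ℏG²) = 4.68 × 10¹¹³ Pa.
0.0720 × 4.68 × 10¹¹³ Pa = 3.37 × 10¹¹² Pa

3.37 × 10¹¹² Pa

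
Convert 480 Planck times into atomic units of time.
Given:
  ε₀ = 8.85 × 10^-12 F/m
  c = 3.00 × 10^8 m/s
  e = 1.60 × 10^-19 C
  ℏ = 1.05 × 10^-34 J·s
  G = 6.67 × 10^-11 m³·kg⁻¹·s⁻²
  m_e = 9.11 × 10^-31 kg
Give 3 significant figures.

Planck time: t_P = √(ℏG/c⁵) = 5.37 × 10^-44 s
atomic unit of time: τ_au = (4πε₀)²ℏ³/(m_e e⁴) = 2.40 × 10^-17 s
480 × 5.37 × 10^-44 / 2.40 × 10^-17 = 1.07 × 10^-24

1.07 × 10^-24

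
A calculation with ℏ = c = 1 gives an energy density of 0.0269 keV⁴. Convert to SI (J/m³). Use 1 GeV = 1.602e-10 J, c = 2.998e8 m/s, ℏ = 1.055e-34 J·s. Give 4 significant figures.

[E]/[L]³ = [E]⁴/(ℏc)³; restore (ℏc)⁻³.
1 GeV⁴ → 1/(ℏc)³ × (1 GeV in J)⁴ = 2.082e37 J/m³.
Convert the energy scale: 0.0269 keV⁴ = 2.69e-26 GeV⁴.
Result: 2.69e-26 × 2.082e37 = 5.600e11 J/m³.

5.600e11 J/m³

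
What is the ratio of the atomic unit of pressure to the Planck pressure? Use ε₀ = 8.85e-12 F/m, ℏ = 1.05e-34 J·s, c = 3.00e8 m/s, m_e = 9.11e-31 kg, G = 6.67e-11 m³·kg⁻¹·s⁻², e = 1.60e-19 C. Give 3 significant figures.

atomic unit of pressure: P_au = E_h/a₀³ = m_e⁴e¹⁰/((4πε₀)⁵ℏ⁸) = 3.01e13 Pa
Planck pressure: p_P = c⁷/(ℏG²) = 4.68e113 Pa
ratio = 3.01e13 / 4.68e113 = 6.44e-101

6.44e-101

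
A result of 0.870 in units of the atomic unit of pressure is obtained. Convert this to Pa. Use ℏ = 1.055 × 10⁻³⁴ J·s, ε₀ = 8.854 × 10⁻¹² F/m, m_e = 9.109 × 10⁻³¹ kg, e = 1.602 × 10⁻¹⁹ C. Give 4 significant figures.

One atomic unit of pressure: P_au = E_h/a₀³ = m_e⁴e¹⁰/((4πε₀)⁵ℏ⁸) = 2.929 × 10¹³ Pa.
0.870 × 2.929 × 10¹³ Pa = 2.548 × 10¹³ Pa

2.548 × 10¹³ Pa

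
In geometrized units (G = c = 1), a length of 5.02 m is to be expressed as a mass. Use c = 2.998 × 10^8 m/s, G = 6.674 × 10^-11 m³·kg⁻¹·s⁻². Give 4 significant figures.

6.761 × 10^27 kg

Length → mass via c²/G.
5.02 m × (c²/G) = 6.761 × 10^27 kg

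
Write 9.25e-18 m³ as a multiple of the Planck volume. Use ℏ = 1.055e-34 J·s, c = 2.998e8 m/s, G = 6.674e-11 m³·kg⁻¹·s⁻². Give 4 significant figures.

2.190e87

Planck volume: V_P = (ℏG/c³)^(3/2) = 4.224e-105 m³.
9.25e-18 / 4.224e-105 = 2.190e87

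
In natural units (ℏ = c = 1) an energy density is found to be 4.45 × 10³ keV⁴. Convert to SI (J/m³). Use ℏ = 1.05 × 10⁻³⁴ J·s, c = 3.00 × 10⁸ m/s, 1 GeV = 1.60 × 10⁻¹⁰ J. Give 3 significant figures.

[E]/[L]³ = [E]⁴/(ℏc)³; restore (ℏc)⁻³.
1 GeV⁴ → 1/(ℏc)³ × (1 GeV in J)⁴ = 2.10 × 10³⁷ J/m³.
Convert the energy scale: 4.45 × 10³ keV⁴ = 4.45 × 10⁻²¹ GeV⁴.
Result: 4.45 × 10⁻²¹ × 2.10 × 10³⁷ = 9.33 × 10¹⁶ J/m³.

9.33 × 10¹⁶ J/m³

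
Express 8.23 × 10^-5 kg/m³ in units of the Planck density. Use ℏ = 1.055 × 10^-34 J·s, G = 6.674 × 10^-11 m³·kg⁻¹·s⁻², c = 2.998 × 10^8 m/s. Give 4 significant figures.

Planck density: ρ_P = c⁵/(ℏG²) = 5.154 × 10^96 kg/m³.
8.23 × 10^-5 / 5.154 × 10^96 = 1.597 × 10^-101

1.597 × 10^-101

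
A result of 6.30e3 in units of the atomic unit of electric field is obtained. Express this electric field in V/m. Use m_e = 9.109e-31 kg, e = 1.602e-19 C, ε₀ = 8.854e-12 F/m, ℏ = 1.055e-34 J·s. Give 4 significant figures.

3.232e15 V/m

One atomic unit of electric field: E_au = E_h/(e a₀) = m_e²e⁵/((4πε₀)³ℏ⁴) = 5.131e11 V/m.
6.30e3 × 5.131e11 V/m = 3.232e15 V/m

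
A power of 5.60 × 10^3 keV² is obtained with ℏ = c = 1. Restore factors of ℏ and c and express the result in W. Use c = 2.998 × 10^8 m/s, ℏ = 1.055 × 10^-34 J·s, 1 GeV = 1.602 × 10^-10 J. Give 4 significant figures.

Power is [E]/[T] = [E]²/ℏ.
1 GeV² → 1/ℏ × (1 GeV in J)² = 2.433 × 10^14 W.
Convert the energy scale: 5.60 × 10^3 keV² = 5.60 × 10^-9 GeV².
Result: 5.60 × 10^-9 × 2.433 × 10^14 = 1.362 × 10^6 W.

1.362 × 10^6 W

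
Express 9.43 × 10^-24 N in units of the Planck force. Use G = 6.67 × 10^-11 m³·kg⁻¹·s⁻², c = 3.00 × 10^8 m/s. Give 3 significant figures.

Planck force: F_P = c⁴/G = 1.21 × 10^44 N.
9.43 × 10^-24 / 1.21 × 10^44 = 7.77 × 10^-68

7.77 × 10^-68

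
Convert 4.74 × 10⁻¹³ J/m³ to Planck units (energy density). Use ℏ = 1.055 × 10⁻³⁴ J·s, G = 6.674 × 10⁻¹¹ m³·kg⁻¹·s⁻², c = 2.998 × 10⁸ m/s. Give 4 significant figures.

Planck energy density: u_P = c⁷/(ℏG²) = 4.632 × 10¹¹³ J/m³.
4.74 × 10⁻¹³ / 4.632 × 10¹¹³ = 1.023 × 10⁻¹²⁶

1.023 × 10⁻¹²⁶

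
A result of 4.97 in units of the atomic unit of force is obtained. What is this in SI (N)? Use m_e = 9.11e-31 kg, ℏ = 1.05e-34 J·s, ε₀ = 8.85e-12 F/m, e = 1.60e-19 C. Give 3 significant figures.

One atomic unit of force: F_au = E_h/a₀ = m_e²e⁶/((4πε₀)³ℏ⁴) = 8.33e-8 N.
4.97 × 8.33e-8 N = 4.14e-7 N

4.14e-7 N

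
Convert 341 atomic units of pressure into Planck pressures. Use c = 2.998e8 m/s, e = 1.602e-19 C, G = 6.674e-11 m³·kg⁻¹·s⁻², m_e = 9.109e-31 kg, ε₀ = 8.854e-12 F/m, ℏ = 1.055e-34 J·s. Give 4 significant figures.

2.156e-98

atomic unit of pressure: P_au = E_h/a₀³ = m_e⁴e¹⁰/((4πε₀)⁵ℏ⁸) = 2.929e13 Pa
Planck pressure: p_P = c⁷/(ℏG²) = 4.632e113 Pa
341 × 2.929e13 / 4.632e113 = 2.156e-98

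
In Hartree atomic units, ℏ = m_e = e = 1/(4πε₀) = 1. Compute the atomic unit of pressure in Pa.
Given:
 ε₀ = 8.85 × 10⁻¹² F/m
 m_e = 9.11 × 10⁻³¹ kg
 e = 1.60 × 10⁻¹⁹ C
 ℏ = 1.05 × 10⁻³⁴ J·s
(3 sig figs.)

From ℏ = m_e = e = 1/(4πε₀) = 1 the pressure scale is P_au = E_h/a₀³ = m_e⁴e¹⁰/((4πε₀)⁵ℏ⁸).
E_h = 4.38 × 10⁻¹⁸ J
a₀ = 5.26 × 10⁻¹¹ m
E_h/a₀³ = 3.01 × 10¹³ Pa

3.01 × 10¹³ Pa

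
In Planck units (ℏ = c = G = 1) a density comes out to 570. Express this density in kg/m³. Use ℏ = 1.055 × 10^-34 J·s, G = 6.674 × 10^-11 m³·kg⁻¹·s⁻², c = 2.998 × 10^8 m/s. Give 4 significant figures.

2.938 × 10^99 kg/m³

One Planck density: ρ_P = c⁵/(ℏG²) = 5.154 × 10^96 kg/m³.
570 × 5.154 × 10^96 kg/m³ = 2.938 × 10^99 kg/m³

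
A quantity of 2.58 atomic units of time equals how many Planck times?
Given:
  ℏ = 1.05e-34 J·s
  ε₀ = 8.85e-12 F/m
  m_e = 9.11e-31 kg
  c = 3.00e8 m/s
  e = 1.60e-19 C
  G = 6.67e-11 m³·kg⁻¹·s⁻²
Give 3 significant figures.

1.15e27

atomic unit of time: τ_au = (4πε₀)²ℏ³/(m_e e⁴) = 2.40e-17 s
Planck time: t_P = √(ℏG/c⁵) = 5.37e-44 s
2.58 × 2.40e-17 / 5.37e-44 = 1.15e27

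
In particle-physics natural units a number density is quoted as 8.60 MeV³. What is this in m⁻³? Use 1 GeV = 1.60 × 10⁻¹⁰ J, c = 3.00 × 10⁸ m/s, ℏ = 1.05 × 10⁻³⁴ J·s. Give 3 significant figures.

1.13 × 10³⁹ m⁻³

Number density is [L]⁻³ = [E]³/(ℏc)³.
1 GeV³ → 1/(ℏc)³ × (1 GeV in J)³ = 1.31 × 10⁴⁷ m⁻³.
Convert the energy scale: 8.60 MeV³ = 8.60 × 10⁻⁹ GeV³.
Result: 8.60 × 10⁻⁹ × 1.31 × 10⁴⁷ = 1.13 × 10³⁹ m⁻³.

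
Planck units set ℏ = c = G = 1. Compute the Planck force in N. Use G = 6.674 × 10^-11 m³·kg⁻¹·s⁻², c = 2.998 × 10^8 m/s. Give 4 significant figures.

1.210 × 10^44 N

Dimensional analysis gives F_P = c⁴/G.
  = 8.078 × 10^33 / 6.674 × 10^-11
  = 1.210 × 10^44 N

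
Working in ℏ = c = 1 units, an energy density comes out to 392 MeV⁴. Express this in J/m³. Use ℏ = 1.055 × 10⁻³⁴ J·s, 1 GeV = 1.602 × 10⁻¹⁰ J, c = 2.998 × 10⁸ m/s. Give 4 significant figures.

[E]/[L]³ = [E]⁴/(ℏc)³; restore (ℏc)⁻³.
1 GeV⁴ → 1/(ℏc)³ × (1 GeV in J)⁴ = 2.082 × 10³⁷ J/m³.
Convert the energy scale: 392 MeV⁴ = 3.92 × 10⁻¹⁰ GeV⁴.
Result: 3.92 × 10⁻¹⁰ × 2.082 × 10³⁷ = 8.160 × 10²⁷ J/m³.

8.160 × 10²⁷ J/m³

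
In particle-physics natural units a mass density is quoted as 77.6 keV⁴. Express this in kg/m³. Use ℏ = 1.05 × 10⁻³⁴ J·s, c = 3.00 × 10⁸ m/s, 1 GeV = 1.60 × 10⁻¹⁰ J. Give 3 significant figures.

Mass density is [E]/(c²[L]³) = [E]⁴/(ℏ³c⁵).
1 GeV⁴ → 1/(ℏ³c⁵) × (1 GeV in J)⁴ = 2.33 × 10²⁰ kg/m³.
Convert the energy scale: 77.6 keV⁴ = 7.76 × 10⁻²³ GeV⁴.
Result: 7.76 × 10⁻²³ × 2.33 × 10²⁰ = 0.0181 kg/m³.

0.0181 kg/m³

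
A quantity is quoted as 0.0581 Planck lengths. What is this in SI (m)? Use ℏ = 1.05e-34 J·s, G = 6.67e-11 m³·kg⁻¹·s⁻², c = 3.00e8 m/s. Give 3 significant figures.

9.36e-37 m

One Planck length: ℓ_P = √(ℏG/c³) = 1.61e-35 m.
0.0581 × 1.61e-35 m = 9.36e-37 m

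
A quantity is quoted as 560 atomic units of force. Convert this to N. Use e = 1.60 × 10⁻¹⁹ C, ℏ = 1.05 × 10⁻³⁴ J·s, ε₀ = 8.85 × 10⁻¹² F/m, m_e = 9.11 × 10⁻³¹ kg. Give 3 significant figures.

4.66 × 10⁻⁵ N

One atomic unit of force: F_au = E_h/a₀ = m_e²e⁶/((4πε₀)³ℏ⁴) = 8.33 × 10⁻⁸ N.
560 × 8.33 × 10⁻⁸ N = 4.66 × 10⁻⁵ N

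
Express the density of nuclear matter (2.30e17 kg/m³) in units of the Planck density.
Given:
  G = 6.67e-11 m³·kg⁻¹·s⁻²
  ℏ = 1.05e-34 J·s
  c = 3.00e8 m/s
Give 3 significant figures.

Planck density: ρ_P = c⁵/(ℏG²) = 5.20e96 kg/m³.
2.30e17 / 5.20e96 = 4.42e-80

4.42e-80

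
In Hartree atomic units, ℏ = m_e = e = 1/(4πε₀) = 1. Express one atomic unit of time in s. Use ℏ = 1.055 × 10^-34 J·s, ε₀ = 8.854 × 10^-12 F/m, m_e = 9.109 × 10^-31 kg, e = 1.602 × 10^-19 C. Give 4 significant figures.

2.423 × 10^-17 s

From ℏ = m_e = e = 1/(4πε₀) = 1 the time scale is τ_au = (4πε₀)²ℏ³/(m_e e⁴).
E_h = 4.354 × 10^-18 J
ℏ/E_h = 2.423 × 10^-17 s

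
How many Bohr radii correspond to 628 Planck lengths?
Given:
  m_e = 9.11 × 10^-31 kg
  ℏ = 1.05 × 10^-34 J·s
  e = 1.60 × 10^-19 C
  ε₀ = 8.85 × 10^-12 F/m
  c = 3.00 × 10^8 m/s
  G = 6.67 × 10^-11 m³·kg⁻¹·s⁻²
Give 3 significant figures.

Planck length: ℓ_P = √(ℏG/c³) = 1.61 × 10^-35 m
Bohr radius: a₀ = 4πε₀ℏ²/(m_e e²) = 5.26 × 10^-11 m
628 × 1.61 × 10^-35 / 5.26 × 10^-11 = 1.92 × 10^-22

1.92 × 10^-22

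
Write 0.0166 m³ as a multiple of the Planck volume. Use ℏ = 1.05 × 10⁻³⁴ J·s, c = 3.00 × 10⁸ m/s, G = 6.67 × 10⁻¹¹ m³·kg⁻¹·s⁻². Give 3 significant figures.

Planck volume: V_P = (ℏG/c³)^(3/2) = 4.18 × 10⁻¹⁰⁵ m³.
0.0166 / 4.18 × 10⁻¹⁰⁵ = 3.97 × 10¹⁰²

3.97 × 10¹⁰²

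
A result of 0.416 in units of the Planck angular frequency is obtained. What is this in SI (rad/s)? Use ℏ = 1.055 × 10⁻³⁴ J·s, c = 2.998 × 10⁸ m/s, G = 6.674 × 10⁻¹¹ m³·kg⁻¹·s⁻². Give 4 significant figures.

7.715 × 10⁴² rad/s

One Planck angular frequency: ω_P = √(c⁵/(ℏG)) = 1.855 × 10⁴³ rad/s.
0.416 × 1.855 × 10⁴³ rad/s = 7.715 × 10⁴² rad/s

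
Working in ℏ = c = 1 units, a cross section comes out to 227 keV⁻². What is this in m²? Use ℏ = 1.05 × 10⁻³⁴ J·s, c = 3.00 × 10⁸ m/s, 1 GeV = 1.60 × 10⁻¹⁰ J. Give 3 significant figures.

8.80 × 10⁻¹⁸ m²

Area is [L]² = [E]⁻²·(ℏc)²; restore (ℏc)².
1 GeV⁻² → (ℏc)² × (1 GeV in J)⁻² = 3.88 × 10⁻³² m².
Convert the energy scale: 227 keV⁻² = 2.27 × 10¹⁴ GeV⁻².
Result: 2.27 × 10¹⁴ × 3.88 × 10⁻³² = 8.80 × 10⁻¹⁸ m².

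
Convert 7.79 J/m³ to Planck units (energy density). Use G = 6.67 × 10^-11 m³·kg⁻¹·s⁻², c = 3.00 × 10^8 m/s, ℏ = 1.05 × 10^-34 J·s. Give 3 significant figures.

1.66 × 10^-113

Planck energy density: u_P = c⁷/(ℏG²) = 4.68 × 10^113 J/m³.
7.79 / 4.68 × 10^113 = 1.66 × 10^-113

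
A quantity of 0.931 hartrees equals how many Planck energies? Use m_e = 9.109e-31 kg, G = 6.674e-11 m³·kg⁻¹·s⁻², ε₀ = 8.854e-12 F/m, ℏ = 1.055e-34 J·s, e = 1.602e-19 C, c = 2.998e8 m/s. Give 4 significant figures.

hartree: E_h = m_e e⁴/(4πε₀ℏ)² = 4.354e-18 J
Planck energy: E_P = √(ℏc⁵/G) = 1.957e9 J
0.931 × 4.354e-18 / 1.957e9 = 2.072e-27

2.072e-27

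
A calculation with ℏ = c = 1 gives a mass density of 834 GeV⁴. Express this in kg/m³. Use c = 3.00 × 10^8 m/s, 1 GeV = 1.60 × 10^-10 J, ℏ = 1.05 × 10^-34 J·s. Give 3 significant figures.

Mass density is [E]/(c²[L]³) = [E]⁴/(ℏ³c⁵).
1 GeV⁴ → 1/(ℏ³c⁵) × (1 GeV in J)⁴ = 2.33 × 10^20 kg/m³.
Result: 834 × 2.33 × 10^20 = 1.94 × 10^23 kg/m³.

1.94 × 10^23 kg/m³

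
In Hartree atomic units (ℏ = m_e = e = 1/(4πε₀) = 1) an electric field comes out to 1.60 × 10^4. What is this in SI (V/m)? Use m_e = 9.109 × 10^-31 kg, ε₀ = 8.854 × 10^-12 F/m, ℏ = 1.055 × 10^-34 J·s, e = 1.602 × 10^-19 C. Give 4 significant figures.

8.209 × 10^15 V/m

One atomic unit of electric field: E_au = E_h/(e a₀) = m_e²e⁵/((4πε₀)³ℏ⁴) = 5.131 × 10^11 V/m.
1.60 × 10^4 × 5.131 × 10^11 V/m = 8.209 × 10^15 V/m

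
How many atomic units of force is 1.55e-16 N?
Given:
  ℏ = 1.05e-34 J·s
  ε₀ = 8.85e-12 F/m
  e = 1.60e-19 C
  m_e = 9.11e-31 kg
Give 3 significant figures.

atomic unit of force: F_au = E_h/a₀ = m_e²e⁶/((4πε₀)³ℏ⁴) = 8.33e-8 N.
1.55e-16 / 8.33e-8 = 1.86e-9

1.86e-9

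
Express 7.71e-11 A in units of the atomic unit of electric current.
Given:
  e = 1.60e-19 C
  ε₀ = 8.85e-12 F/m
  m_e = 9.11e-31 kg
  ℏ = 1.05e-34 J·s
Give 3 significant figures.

atomic unit of electric current: I_au = e E_h/ℏ = m_e e⁵/((4πε₀)²ℏ³) = 6.67e-3 A.
7.71e-11 / 6.67e-3 = 1.16e-8

1.16e-8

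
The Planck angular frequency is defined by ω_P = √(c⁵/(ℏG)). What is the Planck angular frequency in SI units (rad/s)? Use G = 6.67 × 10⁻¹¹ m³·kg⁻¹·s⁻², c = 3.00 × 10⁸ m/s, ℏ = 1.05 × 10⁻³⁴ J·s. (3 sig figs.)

ω_P = √(c⁵/(ℏG))
  = √(3.47 × 10⁸⁶)
  = 1.86 × 10⁴³ rad/s

1.86 × 10⁴³ rad/s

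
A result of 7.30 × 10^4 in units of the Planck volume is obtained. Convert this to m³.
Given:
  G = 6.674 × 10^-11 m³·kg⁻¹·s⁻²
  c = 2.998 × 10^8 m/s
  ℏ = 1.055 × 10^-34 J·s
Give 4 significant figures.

3.083 × 10^-100 m³

One Planck volume: V_P = (ℏG/c³)^(3/2) = 4.224 × 10^-105 m³.
7.30 × 10^4 × 4.224 × 10^-105 m³ = 3.083 × 10^-100 m³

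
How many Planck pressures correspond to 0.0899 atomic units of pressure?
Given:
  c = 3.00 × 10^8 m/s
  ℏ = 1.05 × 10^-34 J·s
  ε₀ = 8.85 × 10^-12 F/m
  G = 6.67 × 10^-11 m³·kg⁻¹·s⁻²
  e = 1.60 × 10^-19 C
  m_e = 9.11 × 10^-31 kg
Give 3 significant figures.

5.79 × 10^-102

atomic unit of pressure: P_au = E_h/a₀³ = m_e⁴e¹⁰/((4πε₀)⁵ℏ⁸) = 3.01 × 10^13 Pa
Planck pressure: p_P = c⁷/(ℏG²) = 4.68 × 10^113 Pa
0.0899 × 3.01 × 10^13 / 4.68 × 10^113 = 5.79 × 10^-102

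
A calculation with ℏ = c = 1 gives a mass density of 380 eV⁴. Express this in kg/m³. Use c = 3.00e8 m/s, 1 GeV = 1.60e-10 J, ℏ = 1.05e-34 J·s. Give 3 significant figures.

Mass density is [E]/(c²[L]³) = [E]⁴/(ℏ³c⁵).
1 GeV⁴ → 1/(ℏ³c⁵) × (1 GeV in J)⁴ = 2.33e20 kg/m³.
Convert the energy scale: 380 eV⁴ = 3.80e-34 GeV⁴.
Result: 3.80e-34 × 2.33e20 = 8.85e-14 kg/m³.

8.85e-14 kg/m³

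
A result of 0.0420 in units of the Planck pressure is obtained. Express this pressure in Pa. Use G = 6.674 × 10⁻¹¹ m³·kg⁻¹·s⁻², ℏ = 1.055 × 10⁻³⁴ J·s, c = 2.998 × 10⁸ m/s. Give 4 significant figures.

One Planck pressure: p_P = c⁷/(ℏG²) = 4.632 × 10¹¹³ Pa.
0.0420 × 4.632 × 10¹¹³ Pa = 1.946 × 10¹¹² Pa

1.946 × 10¹¹² Pa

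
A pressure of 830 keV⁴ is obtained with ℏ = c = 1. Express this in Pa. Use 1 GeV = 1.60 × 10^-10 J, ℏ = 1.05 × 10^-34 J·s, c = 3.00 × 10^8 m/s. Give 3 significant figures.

1.74 × 10^16 Pa

Pressure is [E]/[L]³ = [E]⁴/(ℏc)³.
1 GeV⁴ → 1/(ℏc)³ × (1 GeV in J)⁴ = 2.10 × 10^37 Pa.
Convert the energy scale: 830 keV⁴ = 8.30 × 10^-22 GeV⁴.
Result: 8.30 × 10^-22 × 2.10 × 10^37 = 1.74 × 10^16 Pa.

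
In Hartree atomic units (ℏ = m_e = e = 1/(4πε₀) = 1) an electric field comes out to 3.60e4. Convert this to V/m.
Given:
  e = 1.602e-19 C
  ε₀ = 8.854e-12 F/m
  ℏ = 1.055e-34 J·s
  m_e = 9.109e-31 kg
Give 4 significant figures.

One atomic unit of electric field: E_au = E_h/(e a₀) = m_e²e⁵/((4πε₀)³ℏ⁴) = 5.131e11 V/m.
3.60e4 × 5.131e11 V/m = 1.847e16 V/m

1.847e16 V/m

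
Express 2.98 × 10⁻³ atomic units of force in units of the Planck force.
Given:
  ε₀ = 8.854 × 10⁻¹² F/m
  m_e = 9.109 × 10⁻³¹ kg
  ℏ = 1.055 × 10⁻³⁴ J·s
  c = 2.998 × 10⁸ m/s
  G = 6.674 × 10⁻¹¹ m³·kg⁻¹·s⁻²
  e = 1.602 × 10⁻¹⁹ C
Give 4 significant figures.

atomic unit of force: F_au = E_h/a₀ = m_e²e⁶/((4πε₀)³ℏ⁴) = 8.220 × 10⁻⁸ N
Planck force: F_P = c⁴/G = 1.210 × 10⁴⁴ N
2.98 × 10⁻³ × 8.220 × 10⁻⁸ / 1.210 × 10⁴⁴ = 2.024 × 10⁻⁵⁴

2.024 × 10⁻⁵⁴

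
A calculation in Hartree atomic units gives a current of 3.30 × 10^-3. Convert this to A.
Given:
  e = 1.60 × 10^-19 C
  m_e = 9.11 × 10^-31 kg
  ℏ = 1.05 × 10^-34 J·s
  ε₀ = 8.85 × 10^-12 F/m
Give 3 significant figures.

2.20 × 10^-5 A

One atomic unit of electric current: I_au = e E_h/ℏ = m_e e⁵/((4πε₀)²ℏ³) = 6.67 × 10^-3 A.
3.30 × 10^-3 × 6.67 × 10^-3 A = 2.20 × 10^-5 A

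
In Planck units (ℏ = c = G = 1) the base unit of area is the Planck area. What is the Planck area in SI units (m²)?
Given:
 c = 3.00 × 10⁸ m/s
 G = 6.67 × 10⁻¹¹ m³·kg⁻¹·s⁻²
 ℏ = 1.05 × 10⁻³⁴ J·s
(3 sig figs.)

A_P = ℏG/c³
  = 7.00 × 10⁻⁴⁵ / 2.70 × 10²⁵
  = 2.59 × 10⁻⁷⁰ m²

2.59 × 10⁻⁷⁰ m²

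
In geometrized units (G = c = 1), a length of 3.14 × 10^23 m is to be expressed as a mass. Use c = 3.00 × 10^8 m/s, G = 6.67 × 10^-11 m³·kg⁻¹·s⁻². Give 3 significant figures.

Length → mass via c²/G.
3.14 × 10^23 m × (c²/G) = 4.24 × 10^50 kg

4.24 × 10^50 kg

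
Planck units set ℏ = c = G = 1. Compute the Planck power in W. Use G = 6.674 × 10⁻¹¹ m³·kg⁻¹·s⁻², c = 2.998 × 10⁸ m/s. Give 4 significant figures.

The unique combination of the constants set to 1 with dimensions of power is P_P = c⁵/G.
  = 2.422 × 10⁴² / 6.674 × 10⁻¹¹
  = 3.629 × 10⁵² W

3.629 × 10⁵² W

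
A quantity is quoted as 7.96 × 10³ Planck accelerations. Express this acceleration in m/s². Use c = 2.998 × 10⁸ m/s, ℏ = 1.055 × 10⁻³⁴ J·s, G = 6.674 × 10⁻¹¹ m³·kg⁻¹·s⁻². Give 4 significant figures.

4.426 × 10⁵⁵ m/s²

One Planck acceleration: a_P = √(c⁷/(ℏG)) = 5.560 × 10⁵¹ m/s².
7.96 × 10³ × 5.560 × 10⁵¹ m/s² = 4.426 × 10⁵⁵ m/s²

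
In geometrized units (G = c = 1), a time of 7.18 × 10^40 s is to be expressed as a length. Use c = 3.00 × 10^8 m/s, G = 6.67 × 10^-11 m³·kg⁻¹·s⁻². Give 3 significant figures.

Time → length via c.
7.18 × 10^40 s × (c) = 2.15 × 10^49 m

2.15 × 10^49 m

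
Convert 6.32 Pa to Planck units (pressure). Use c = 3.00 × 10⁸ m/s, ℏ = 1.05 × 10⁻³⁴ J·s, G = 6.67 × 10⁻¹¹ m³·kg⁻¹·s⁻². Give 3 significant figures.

1.35 × 10⁻¹¹³

Planck pressure: p_P = c⁷/(ℏG²) = 4.68 × 10¹¹³ Pa.
6.32 / 4.68 × 10¹¹³ = 1.35 × 10⁻¹¹³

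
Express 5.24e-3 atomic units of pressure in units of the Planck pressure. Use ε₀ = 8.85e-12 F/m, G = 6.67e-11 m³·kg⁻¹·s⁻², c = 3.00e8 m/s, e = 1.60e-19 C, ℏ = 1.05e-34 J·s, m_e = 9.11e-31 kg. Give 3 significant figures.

atomic unit of pressure: P_au = E_h/a₀³ = m_e⁴e¹⁰/((4πε₀)⁵ℏ⁸) = 3.01e13 Pa
Planck pressure: p_P = c⁷/(ℏG²) = 4.68e113 Pa
5.24e-3 × 3.01e13 / 4.68e113 = 3.37e-103

3.37e-103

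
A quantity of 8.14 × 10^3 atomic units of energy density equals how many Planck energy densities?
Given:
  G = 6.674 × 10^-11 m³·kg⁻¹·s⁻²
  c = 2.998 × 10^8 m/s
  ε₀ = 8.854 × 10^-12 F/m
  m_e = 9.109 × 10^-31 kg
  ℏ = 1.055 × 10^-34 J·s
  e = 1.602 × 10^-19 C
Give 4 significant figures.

5.147 × 10^-97

atomic unit of energy density: u_au = E_h/a₀³ = m_e⁴e¹⁰/((4πε₀)⁵ℏ⁸) = 2.929 × 10^13 J/m³
Planck energy density: u_P = c⁷/(ℏG²) = 4.632 × 10^113 J/m³
8.14 × 10^3 × 2.929 × 10^13 / 4.632 × 10^113 = 5.147 × 10^-97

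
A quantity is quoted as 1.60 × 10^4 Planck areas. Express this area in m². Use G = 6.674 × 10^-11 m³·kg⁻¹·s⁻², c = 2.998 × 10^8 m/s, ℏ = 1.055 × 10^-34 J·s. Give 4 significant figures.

4.181 × 10^-66 m²

One Planck area: A_P = ℏG/c³ = 2.613 × 10^-70 m².
1.60 × 10^4 × 2.613 × 10^-70 m² = 4.181 × 10^-66 m²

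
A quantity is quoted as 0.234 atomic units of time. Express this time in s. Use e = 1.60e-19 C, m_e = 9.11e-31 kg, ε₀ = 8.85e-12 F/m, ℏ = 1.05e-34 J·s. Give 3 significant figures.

One atomic unit of time: τ_au = (4πε₀)²ℏ³/(m_e e⁴) = 2.40e-17 s.
0.234 × 2.40e-17 s = 5.61e-18 s

5.61e-18 s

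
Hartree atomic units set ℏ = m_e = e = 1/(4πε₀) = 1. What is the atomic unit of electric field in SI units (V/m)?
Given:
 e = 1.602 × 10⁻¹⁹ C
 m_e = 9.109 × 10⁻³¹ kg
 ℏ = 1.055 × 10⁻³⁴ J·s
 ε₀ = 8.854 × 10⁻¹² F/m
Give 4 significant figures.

5.131 × 10¹¹ V/m

From ℏ = m_e = e = 1/(4πε₀) = 1 the electric field scale is E_au = E_h/(e a₀) = m_e²e⁵/((4πε₀)³ℏ⁴).
E_h = 4.354 × 10⁻¹⁸ J
a₀ = 5.297 × 10⁻¹¹ m
E_h/(e·a₀) = 5.131 × 10¹¹ V/m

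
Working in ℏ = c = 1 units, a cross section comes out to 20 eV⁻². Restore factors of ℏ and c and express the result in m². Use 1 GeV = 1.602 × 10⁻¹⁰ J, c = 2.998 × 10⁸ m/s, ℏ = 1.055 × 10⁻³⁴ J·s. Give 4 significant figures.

Area is [L]² = [E]⁻²·(ℏc)²; restore (ℏc)².
1 GeV⁻² → (ℏc)² × (1 GeV in J)⁻² = 3.898 × 10⁻³² m².
Convert the energy scale: 20 eV⁻² = 2.00 × 10¹⁹ GeV⁻².
Result: 2.00 × 10¹⁹ × 3.898 × 10⁻³² = 7.796 × 10⁻¹³ m².

7.796 × 10⁻¹³ m²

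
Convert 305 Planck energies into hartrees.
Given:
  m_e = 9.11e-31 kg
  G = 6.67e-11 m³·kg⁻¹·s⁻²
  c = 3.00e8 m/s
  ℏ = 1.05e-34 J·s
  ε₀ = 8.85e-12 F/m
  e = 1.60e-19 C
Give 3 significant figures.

Planck energy: E_P = √(ℏc⁵/G) = 1.96e9 J
hartree: E_h = m_e e⁴/(4πε₀ℏ)² = 4.38e-18 J
305 × 1.96e9 / 4.38e-18 = 1.36e29

1.36e29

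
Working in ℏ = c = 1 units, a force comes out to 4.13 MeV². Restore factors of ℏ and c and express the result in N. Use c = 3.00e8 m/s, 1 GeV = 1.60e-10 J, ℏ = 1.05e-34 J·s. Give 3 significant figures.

3.36 N

Force is [E]/[L] = [E]²/(ℏc); restore (ℏc)⁻¹.
1 GeV² → 1/(ℏc) × (1 GeV in J)² = 8.13e5 N.
Convert the energy scale: 4.13 MeV² = 4.13e-6 GeV².
Result: 4.13e-6 × 8.13e5 = 3.36 N.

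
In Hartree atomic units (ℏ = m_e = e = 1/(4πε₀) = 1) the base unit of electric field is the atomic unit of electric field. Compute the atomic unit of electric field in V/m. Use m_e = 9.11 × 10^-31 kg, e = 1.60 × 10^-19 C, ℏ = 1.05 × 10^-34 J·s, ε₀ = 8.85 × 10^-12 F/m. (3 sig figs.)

E_au = E_h/(e a₀) = m_e²e⁵/((4πε₀)³ℏ⁴)
E_h = 4.38 × 10^-18 J
a₀ = 5.26 × 10^-11 m
E_h/(e·a₀) = 5.20 × 10^11 V/m

5.20 × 10^11 V/m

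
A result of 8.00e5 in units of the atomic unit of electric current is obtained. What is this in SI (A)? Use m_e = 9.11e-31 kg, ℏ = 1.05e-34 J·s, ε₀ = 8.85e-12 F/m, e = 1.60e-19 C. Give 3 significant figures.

5.34e3 A

One atomic unit of electric current: I_au = e E_h/ℏ = m_e e⁵/((4πε₀)²ℏ³) = 6.67e-3 A.
8.00e5 × 6.67e-3 A = 5.34e3 A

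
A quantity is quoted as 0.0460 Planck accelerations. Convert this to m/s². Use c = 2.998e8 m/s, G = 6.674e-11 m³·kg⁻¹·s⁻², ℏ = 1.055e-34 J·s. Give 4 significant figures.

2.558e50 m/s²

One Planck acceleration: a_P = √(c⁷/(ℏG)) = 5.560e51 m/s².
0.0460 × 5.560e51 m/s² = 2.558e50 m/s²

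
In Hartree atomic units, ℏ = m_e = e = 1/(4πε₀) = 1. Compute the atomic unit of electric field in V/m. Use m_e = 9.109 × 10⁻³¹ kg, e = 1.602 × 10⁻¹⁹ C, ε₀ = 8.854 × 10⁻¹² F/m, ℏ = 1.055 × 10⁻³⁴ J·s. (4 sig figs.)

5.131 × 10¹¹ V/m

Dimensional analysis gives E_au = E_h/(e a₀) = m_e²e⁵/((4πε₀)³ℏ⁴).
E_h = 4.354 × 10⁻¹⁸ J
a₀ = 5.297 × 10⁻¹¹ m
E_h/(e·a₀) = 5.131 × 10¹¹ V/m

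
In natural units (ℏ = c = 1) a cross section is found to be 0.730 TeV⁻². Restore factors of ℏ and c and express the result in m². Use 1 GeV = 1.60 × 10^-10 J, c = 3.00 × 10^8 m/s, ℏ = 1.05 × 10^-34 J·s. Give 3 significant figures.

2.83 × 10^-38 m²

Area is [L]² = [E]⁻²·(ℏc)²; restore (ℏc)².
1 GeV⁻² → (ℏc)² × (1 GeV in J)⁻² = 3.88 × 10^-32 m².
Convert the energy scale: 0.730 TeV⁻² = 7.30 × 10^-7 GeV⁻².
Result: 7.30 × 10^-7 × 3.88 × 10^-32 = 2.83 × 10^-38 m².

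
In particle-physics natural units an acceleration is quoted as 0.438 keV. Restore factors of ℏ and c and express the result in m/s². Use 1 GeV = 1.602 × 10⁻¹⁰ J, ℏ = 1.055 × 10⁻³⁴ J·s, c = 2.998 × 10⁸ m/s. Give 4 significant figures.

Acceleration is [L]/[T]² = c·[E]/ℏ.
1 GeV → c/ℏ × (1 GeV in J) = 4.552 × 10³² m/s².
Convert the energy scale: 0.438 keV = 4.38 × 10⁻⁷ GeV.
Result: 4.38 × 10⁻⁷ × 4.552 × 10³² = 1.994 × 10²⁶ m/s².

1.994 × 10²⁶ m/s²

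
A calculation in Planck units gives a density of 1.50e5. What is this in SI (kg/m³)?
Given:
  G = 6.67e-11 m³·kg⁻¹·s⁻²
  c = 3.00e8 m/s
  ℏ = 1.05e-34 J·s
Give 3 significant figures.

One Planck density: ρ_P = c⁵/(ℏG²) = 5.20e96 kg/m³.
1.50e5 × 5.20e96 kg/m³ = 7.80e101 kg/m³

7.80e101 kg/m³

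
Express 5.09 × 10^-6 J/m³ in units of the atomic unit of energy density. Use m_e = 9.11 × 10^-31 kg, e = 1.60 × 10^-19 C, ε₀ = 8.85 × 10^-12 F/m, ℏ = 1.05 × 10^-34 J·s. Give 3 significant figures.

atomic unit of energy density: u_au = E_h/a₀³ = m_e⁴e¹⁰/((4πε₀)⁵ℏ⁸) = 3.01 × 10^13 J/m³.
5.09 × 10^-6 / 3.01 × 10^13 = 1.69 × 10^-19

1.69 × 10^-19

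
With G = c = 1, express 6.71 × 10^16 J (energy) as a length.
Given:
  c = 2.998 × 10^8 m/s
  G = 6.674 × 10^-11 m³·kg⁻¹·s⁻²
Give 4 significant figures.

Energy → length via G/c⁴.
6.71 × 10^16 J × (G/c⁴) = 5.543 × 10^-28 m

5.543 × 10^-28 m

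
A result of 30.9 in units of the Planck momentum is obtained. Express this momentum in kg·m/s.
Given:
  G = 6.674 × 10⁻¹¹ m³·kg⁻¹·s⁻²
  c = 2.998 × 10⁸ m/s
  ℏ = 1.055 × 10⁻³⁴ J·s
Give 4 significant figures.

201.7 kg·m/s

One Planck momentum: p_P = √(ℏc³/G) = 6.527 kg·m/s.
30.9 × 6.527 kg·m/s = 201.7 kg·m/s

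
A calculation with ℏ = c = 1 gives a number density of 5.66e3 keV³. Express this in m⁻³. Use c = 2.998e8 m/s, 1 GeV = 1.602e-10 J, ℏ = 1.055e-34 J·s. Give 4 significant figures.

7.354e32 m⁻³

Number density is [L]⁻³ = [E]³/(ℏc)³.
1 GeV³ → 1/(ℏc)³ × (1 GeV in J)³ = 1.299e47 m⁻³.
Convert the energy scale: 5.66e3 keV³ = 5.66e-15 GeV³.
Result: 5.66e-15 × 1.299e47 = 7.354e32 m⁻³.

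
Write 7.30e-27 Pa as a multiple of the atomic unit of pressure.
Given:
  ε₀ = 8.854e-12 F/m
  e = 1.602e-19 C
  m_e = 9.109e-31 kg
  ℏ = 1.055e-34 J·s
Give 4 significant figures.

2.492e-40

atomic unit of pressure: P_au = E_h/a₀³ = m_e⁴e¹⁰/((4πε₀)⁵ℏ⁸) = 2.929e13 Pa.
7.30e-27 / 2.929e13 = 2.492e-40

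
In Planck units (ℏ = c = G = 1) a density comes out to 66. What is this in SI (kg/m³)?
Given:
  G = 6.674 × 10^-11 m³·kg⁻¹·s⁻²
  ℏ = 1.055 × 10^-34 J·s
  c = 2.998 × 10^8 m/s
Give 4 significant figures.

One Planck density: ρ_P = c⁵/(ℏG²) = 5.154 × 10^96 kg/m³.
66 × 5.154 × 10^96 kg/m³ = 3.402 × 10^98 kg/m³

3.402 × 10^98 kg/m³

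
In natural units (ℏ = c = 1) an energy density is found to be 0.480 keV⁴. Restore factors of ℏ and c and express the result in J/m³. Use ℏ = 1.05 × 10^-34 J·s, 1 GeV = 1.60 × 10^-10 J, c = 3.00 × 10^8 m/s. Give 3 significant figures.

[E]/[L]³ = [E]⁴/(ℏc)³; restore (ℏc)⁻³.
1 GeV⁴ → 1/(ℏc)³ × (1 GeV in J)⁴ = 2.10 × 10^37 J/m³.
Convert the energy scale: 0.480 keV⁴ = 4.80 × 10^-25 GeV⁴.
Result: 4.80 × 10^-25 × 2.10 × 10^37 = 1.01 × 10^13 J/m³.

1.01 × 10^13 J/m³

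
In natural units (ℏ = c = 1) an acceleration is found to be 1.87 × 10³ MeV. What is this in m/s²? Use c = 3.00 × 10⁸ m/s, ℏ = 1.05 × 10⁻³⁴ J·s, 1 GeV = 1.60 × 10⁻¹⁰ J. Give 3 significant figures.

Acceleration is [L]/[T]² = c·[E]/ℏ.
1 GeV → c/ℏ × (1 GeV in J) = 4.57 × 10³² m/s².
Convert the energy scale: 1.87 × 10³ MeV = 1.87 GeV.
Result: 1.87 × 4.57 × 10³² = 8.55 × 10³² m/s².

8.55 × 10³² m/s²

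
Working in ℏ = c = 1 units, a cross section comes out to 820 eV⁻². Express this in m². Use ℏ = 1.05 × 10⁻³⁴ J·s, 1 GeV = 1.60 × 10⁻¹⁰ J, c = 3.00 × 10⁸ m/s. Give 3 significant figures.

3.18 × 10⁻¹¹ m²

Area is [L]² = [E]⁻²·(ℏc)²; restore (ℏc)².
1 GeV⁻² → (ℏc)² × (1 GeV in J)⁻² = 3.88 × 10⁻³² m².
Convert the energy scale: 820 eV⁻² = 8.20 × 10²⁰ GeV⁻².
Result: 8.20 × 10²⁰ × 3.88 × 10⁻³² = 3.18 × 10⁻¹¹ m².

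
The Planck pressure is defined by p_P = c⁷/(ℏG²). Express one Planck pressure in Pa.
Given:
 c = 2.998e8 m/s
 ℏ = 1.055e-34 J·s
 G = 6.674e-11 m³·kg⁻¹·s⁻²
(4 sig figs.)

4.632e113 Pa

p_P = c⁷/(ℏG²)
  = 2.177e59 / 4.699e-55
  = 4.632e113 Pa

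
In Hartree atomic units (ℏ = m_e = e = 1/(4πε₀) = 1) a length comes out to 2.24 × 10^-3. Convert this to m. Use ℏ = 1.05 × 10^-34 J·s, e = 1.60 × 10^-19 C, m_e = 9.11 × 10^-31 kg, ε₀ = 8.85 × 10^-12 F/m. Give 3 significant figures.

One Bohr radius: a₀ = 4πε₀ℏ²/(m_e e²) = 5.26 × 10^-11 m.
2.24 × 10^-3 × 5.26 × 10^-11 m = 1.18 × 10^-13 m

1.18 × 10^-13 m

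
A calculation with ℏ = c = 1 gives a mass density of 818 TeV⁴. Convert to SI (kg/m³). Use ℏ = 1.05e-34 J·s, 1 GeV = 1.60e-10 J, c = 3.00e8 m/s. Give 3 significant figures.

1.91e35 kg/m³

Mass density is [E]/(c²[L]³) = [E]⁴/(ℏ³c⁵).
1 GeV⁴ → 1/(ℏ³c⁵) × (1 GeV in J)⁴ = 2.33e20 kg/m³.
Convert the energy scale: 818 TeV⁴ = 8.18e14 GeV⁴.
Result: 8.18e14 × 2.33e20 = 1.91e35 kg/m³.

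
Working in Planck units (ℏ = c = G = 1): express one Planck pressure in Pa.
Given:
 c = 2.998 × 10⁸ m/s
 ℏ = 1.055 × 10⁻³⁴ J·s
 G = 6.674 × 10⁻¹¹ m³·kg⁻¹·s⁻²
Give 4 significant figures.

Dimensional analysis gives p_P = c⁷/(ℏG²).
  = 2.177 × 10⁵⁹ / 4.699 × 10⁻⁵⁵
  = 4.632 × 10¹¹³ Pa

4.632 × 10¹¹³ Pa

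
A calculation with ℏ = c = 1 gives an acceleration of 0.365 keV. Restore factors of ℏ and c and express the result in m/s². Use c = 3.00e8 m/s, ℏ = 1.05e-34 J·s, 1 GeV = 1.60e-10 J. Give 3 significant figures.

1.67e26 m/s²

Acceleration is [L]/[T]² = c·[E]/ℏ.
1 GeV → c/ℏ × (1 GeV in J) = 4.57e32 m/s².
Convert the energy scale: 0.365 keV = 3.65e-7 GeV.
Result: 3.65e-7 × 4.57e32 = 1.67e26 m/s².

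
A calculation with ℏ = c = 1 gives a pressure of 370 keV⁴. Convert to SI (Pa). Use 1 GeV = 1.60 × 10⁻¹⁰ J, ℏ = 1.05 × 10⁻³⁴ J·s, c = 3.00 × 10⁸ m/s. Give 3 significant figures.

7.76 × 10¹⁵ Pa

Pressure is [E]/[L]³ = [E]⁴/(ℏc)³.
1 GeV⁴ → 1/(ℏc)³ × (1 GeV in J)⁴ = 2.10 × 10³⁷ Pa.
Convert the energy scale: 370 keV⁴ = 3.70 × 10⁻²² GeV⁴.
Result: 3.70 × 10⁻²² × 2.10 × 10³⁷ = 7.76 × 10¹⁵ Pa.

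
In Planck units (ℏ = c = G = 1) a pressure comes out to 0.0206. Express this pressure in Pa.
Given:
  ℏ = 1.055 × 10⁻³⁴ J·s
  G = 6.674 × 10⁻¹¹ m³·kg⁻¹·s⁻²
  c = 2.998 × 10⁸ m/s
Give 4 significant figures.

One Planck pressure: p_P = c⁷/(ℏG²) = 4.632 × 10¹¹³ Pa.
0.0206 × 4.632 × 10¹¹³ Pa = 9.543 × 10¹¹¹ Pa

9.543 × 10¹¹¹ Pa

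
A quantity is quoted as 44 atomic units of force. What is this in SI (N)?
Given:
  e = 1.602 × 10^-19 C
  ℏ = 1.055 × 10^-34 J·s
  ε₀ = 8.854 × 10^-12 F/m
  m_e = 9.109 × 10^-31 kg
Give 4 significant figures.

One atomic unit of force: F_au = E_h/a₀ = m_e²e⁶/((4πε₀)³ℏ⁴) = 8.220 × 10^-8 N.
44 × 8.220 × 10^-8 N = 3.617 × 10^-6 N

3.617 × 10^-6 N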